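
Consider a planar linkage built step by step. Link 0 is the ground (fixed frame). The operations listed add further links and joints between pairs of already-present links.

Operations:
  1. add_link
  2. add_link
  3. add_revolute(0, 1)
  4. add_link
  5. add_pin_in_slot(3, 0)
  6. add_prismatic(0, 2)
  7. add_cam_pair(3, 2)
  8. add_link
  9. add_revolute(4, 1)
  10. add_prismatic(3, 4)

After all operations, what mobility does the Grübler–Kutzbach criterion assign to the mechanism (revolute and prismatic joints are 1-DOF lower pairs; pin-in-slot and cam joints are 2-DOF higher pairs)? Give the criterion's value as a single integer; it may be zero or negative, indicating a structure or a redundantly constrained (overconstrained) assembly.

link 0 = ground. State L|J1|J2 = 1|0|0
+link1  2|0|0
+link2  3|0|0
R(0,1) f=1→J1  3|1|0
+link3  4|1|0
PS(3,0) f=2→J2  4|1|1
P(0,2) f=1→J1  4|2|1
C(3,2) f=2→J2  4|2|2
+link4  5|2|2
R(4,1) f=1→J1  5|3|2
P(3,4) f=1→J1  5|4|2
M = 3(5−1)−2·4−2 = 12−8−2 = 2

M = 2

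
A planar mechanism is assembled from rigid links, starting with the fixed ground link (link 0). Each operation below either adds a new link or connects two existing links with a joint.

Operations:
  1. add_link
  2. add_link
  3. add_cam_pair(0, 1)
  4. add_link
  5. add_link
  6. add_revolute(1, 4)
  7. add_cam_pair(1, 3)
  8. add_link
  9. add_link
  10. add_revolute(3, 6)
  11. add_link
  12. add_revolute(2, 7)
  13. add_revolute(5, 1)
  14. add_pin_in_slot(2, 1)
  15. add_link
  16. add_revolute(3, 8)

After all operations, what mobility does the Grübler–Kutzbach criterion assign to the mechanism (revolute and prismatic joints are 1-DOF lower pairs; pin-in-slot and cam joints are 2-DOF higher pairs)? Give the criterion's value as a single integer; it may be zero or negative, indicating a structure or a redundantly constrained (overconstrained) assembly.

ground; <1,0,0>
#1 <2,0,0>
#2 <3,0,0>
C:0↔1 J2 <3,0,1>
#3 <4,0,1>
#4 <5,0,1>
R:1↔4 J1 <5,1,1>
C:1↔3 J2 <5,1,2>
#5 <6,1,2>
#6 <7,1,2>
R:3↔6 J1 <7,2,2>
#7 <8,2,2>
R:2↔7 J1 <8,3,2>
R:5↔1 J1 <8,4,2>
PS:2↔1 J2 <8,4,3>
#8 <9,4,3>
R:3↔8 J1 <9,5,3>
3×8 − 2×5 − 1×3 = 11

M = 11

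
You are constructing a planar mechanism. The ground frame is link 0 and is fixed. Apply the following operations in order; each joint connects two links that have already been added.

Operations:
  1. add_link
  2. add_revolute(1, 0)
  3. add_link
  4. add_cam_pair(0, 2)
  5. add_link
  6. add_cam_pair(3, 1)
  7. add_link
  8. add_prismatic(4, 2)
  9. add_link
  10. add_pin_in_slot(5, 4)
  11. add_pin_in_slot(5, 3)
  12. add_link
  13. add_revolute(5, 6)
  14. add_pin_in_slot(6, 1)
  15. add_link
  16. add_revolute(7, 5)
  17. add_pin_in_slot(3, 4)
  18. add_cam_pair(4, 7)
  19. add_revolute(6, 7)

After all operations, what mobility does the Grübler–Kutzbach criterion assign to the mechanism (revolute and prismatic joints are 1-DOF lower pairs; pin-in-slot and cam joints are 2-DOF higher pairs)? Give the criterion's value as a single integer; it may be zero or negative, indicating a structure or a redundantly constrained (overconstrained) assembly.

M = 4

[1;0;0] (link 0 is ground)
L+ [2;0;0]
R(1,0)∈J1 [2;1;0]
L+ [3;1;0]
C(0,2)∈J2 [3;1;1]
L+ [4;1;1]
C(3,1)∈J2 [4;1;2]
L+ [5;1;2]
P(4,2)∈J1 [5;2;2]
L+ [6;2;2]
PS(5,4)∈J2 [6;2;3]
PS(5,3)∈J2 [6;2;4]
L+ [7;2;4]
R(5,6)∈J1 [7;3;4]
PS(6,1)∈J2 [7;3;5]
L+ [8;3;5]
R(7,5)∈J1 [8;4;5]
PS(3,4)∈J2 [8;4;6]
C(4,7)∈J2 [8;4;7]
R(6,7)∈J1 [8;5;7]
mobility = 21 − 10 − 7 = 4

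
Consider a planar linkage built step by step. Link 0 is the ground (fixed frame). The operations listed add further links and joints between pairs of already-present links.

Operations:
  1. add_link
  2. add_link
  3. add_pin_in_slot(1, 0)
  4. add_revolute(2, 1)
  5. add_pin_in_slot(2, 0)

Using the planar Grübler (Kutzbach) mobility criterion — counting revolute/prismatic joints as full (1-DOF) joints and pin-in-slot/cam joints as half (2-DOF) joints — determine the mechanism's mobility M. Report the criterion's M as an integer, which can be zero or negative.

M = 2

ground; <1,0,0>
#1 <2,0,0>
#2 <3,0,0>
PS:1↔0 J2 <3,0,1>
R:2↔1 J1 <3,1,1>
PS:2↔0 J2 <3,1,2>
3×2 − 2×1 − 1×2 = 2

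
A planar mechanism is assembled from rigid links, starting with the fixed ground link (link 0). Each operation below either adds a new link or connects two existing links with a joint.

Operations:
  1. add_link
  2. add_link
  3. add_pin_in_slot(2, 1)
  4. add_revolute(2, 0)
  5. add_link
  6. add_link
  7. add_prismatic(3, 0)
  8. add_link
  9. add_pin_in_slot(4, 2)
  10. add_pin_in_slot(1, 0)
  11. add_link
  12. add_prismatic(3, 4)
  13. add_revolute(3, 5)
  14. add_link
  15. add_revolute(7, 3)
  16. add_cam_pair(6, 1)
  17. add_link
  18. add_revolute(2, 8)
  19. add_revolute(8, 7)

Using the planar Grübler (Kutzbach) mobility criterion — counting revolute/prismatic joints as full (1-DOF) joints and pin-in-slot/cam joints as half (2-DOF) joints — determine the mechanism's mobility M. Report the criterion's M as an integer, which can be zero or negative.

M = 6

(L,J1,J2)=(1,0,0); link0 fixed
link1: (2,0,0)
link2: (3,0,0)
PS 2-1 [J2]: (3,0,1)
R 2-0 [J1]: (3,1,1)
link3: (4,1,1)
link4: (5,1,1)
P 3-0 [J1]: (5,2,1)
link5: (6,2,1)
PS 4-2 [J2]: (6,2,2)
PS 1-0 [J2]: (6,2,3)
link6: (7,2,3)
P 3-4 [J1]: (7,3,3)
R 3-5 [J1]: (7,4,3)
link7: (8,4,3)
R 7-3 [J1]: (8,5,3)
C 6-1 [J2]: (8,5,4)
link8: (9,5,4)
R 2-8 [J1]: (9,6,4)
R 8-7 [J1]: (9,7,4)
Grübler: 3·8 − 2·7 − 4 = 6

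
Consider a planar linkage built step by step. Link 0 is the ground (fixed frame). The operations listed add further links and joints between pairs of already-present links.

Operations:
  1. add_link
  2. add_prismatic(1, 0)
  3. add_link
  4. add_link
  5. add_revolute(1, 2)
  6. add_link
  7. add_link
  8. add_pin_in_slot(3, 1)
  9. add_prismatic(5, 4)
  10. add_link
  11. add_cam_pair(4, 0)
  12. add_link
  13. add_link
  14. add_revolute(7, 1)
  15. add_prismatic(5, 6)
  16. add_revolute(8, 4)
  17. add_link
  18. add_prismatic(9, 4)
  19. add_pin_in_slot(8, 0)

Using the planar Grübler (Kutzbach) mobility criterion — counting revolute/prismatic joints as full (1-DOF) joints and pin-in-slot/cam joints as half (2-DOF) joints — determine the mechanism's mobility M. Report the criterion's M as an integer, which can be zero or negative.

L=1 J1=0 J2=0
add link → L=2 J1=0 J2=0
P@1,0 dof=1 J1 → L=2 J1=1 J2=0
add link → L=3 J1=1 J2=0
add link → L=4 J1=1 J2=0
R@1,2 dof=1 J1 → L=4 J1=2 J2=0
add link → L=5 J1=2 J2=0
add link → L=6 J1=2 J2=0
PS@3,1 dof=2 J2 → L=6 J1=2 J2=1
P@5,4 dof=1 J1 → L=6 J1=3 J2=1
add link → L=7 J1=3 J2=1
C@4,0 dof=2 J2 → L=7 J1=3 J2=2
add link → L=8 J1=3 J2=2
add link → L=9 J1=3 J2=2
R@7,1 dof=1 J1 → L=9 J1=4 J2=2
P@5,6 dof=1 J1 → L=9 J1=5 J2=2
R@8,4 dof=1 J1 → L=9 J1=6 J2=2
add link → L=10 J1=6 J2=2
P@9,4 dof=1 J1 → L=10 J1=7 J2=2
PS@8,0 dof=2 J2 → L=10 J1=7 J2=3
M=3(L−1)−2J1−J2=3·9−2·7−3=10

M = 10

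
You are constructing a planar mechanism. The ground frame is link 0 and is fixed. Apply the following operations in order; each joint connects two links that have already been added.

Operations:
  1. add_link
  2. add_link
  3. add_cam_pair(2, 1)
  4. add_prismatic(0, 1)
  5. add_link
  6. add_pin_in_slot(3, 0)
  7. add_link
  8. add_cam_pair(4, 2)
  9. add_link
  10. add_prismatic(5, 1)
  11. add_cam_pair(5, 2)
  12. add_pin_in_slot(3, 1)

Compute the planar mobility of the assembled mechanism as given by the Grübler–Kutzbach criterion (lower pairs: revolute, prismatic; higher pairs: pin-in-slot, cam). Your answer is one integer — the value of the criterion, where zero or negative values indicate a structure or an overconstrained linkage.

M = 6

L=1 J1=0 J2=0
add link → L=2 J1=0 J2=0
add link → L=3 J1=0 J2=0
C@2,1 dof=2 J2 → L=3 J1=0 J2=1
P@0,1 dof=1 J1 → L=3 J1=1 J2=1
add link → L=4 J1=1 J2=1
PS@3,0 dof=2 J2 → L=4 J1=1 J2=2
add link → L=5 J1=1 J2=2
C@4,2 dof=2 J2 → L=5 J1=1 J2=3
add link → L=6 J1=1 J2=3
P@5,1 dof=1 J1 → L=6 J1=2 J2=3
C@5,2 dof=2 J2 → L=6 J1=2 J2=4
PS@3,1 dof=2 J2 → L=6 J1=2 J2=5
M=3(L−1)−2J1−J2=3·5−2·2−5=6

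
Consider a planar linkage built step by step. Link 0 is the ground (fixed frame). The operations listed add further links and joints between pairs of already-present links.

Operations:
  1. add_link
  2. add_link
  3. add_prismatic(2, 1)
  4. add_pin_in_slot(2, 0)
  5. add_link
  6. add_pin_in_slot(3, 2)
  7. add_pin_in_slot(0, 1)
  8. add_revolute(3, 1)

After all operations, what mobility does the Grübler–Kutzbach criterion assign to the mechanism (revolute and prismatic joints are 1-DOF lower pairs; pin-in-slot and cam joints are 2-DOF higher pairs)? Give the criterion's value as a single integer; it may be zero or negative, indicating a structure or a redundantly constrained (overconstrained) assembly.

M = 2

link 0 = ground. State L|J1|J2 = 1|0|0
+link1  2|0|0
+link2  3|0|0
P(2,1) f=1→J1  3|1|0
PS(2,0) f=2→J2  3|1|1
+link3  4|1|1
PS(3,2) f=2→J2  4|1|2
PS(0,1) f=2→J2  4|1|3
R(3,1) f=1→J1  4|2|3
M = 3(4−1)−2·2−3 = 9−4−3 = 2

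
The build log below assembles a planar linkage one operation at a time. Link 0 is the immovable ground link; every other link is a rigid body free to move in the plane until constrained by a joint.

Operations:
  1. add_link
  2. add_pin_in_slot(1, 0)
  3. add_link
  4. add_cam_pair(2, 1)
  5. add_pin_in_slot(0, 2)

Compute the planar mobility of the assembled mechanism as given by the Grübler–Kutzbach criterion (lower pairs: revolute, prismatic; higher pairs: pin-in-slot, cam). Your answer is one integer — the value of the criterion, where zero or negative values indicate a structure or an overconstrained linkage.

M = 3

[1;0;0] (link 0 is ground)
L+ [2;0;0]
PS(1,0)∈J2 [2;0;1]
L+ [3;0;1]
C(2,1)∈J2 [3;0;2]
PS(0,2)∈J2 [3;0;3]
mobility = 6 − 0 − 3 = 3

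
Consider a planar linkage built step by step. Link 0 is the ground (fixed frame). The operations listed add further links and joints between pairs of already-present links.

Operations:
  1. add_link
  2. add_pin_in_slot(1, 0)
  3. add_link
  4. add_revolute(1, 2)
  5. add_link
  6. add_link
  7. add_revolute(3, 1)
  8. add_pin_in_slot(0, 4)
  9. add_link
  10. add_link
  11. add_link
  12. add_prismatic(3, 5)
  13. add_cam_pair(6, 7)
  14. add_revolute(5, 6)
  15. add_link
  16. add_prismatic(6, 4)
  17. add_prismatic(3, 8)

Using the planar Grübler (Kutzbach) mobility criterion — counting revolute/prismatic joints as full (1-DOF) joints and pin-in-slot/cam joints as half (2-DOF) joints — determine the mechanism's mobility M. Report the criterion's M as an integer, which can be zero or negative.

[1;0;0] (link 0 is ground)
L+ [2;0;0]
PS(1,0)∈J2 [2;0;1]
L+ [3;0;1]
R(1,2)∈J1 [3;1;1]
L+ [4;1;1]
L+ [5;1;1]
R(3,1)∈J1 [5;2;1]
PS(0,4)∈J2 [5;2;2]
L+ [6;2;2]
L+ [7;2;2]
L+ [8;2;2]
P(3,5)∈J1 [8;3;2]
C(6,7)∈J2 [8;3;3]
R(5,6)∈J1 [8;4;3]
L+ [9;4;3]
P(6,4)∈J1 [9;5;3]
P(3,8)∈J1 [9;6;3]
mobility = 24 − 12 − 3 = 9

M = 9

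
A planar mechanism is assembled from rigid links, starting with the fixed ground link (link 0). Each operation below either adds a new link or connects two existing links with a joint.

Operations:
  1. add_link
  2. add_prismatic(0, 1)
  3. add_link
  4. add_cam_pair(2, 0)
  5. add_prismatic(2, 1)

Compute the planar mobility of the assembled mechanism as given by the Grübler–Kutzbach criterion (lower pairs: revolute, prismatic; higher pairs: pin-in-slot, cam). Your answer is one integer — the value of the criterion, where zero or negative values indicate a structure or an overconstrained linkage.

[1;0;0] (link 0 is ground)
L+ [2;0;0]
P(0,1)∈J1 [2;1;0]
L+ [3;1;0]
C(2,0)∈J2 [3;1;1]
P(2,1)∈J1 [3;2;1]
mobility = 6 − 4 − 1 = 1

M = 1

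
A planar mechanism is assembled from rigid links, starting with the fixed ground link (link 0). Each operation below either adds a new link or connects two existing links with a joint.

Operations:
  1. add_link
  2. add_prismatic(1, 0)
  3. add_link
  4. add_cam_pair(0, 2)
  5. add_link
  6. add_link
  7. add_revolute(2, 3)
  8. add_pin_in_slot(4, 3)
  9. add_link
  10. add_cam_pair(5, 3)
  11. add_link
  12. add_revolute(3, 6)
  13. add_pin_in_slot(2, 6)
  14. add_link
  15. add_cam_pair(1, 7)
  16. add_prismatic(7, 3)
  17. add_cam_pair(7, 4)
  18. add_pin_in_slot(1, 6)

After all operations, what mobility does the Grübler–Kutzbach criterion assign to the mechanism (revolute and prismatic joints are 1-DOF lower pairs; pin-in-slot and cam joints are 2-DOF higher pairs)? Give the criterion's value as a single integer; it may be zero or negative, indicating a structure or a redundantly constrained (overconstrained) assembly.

ground; <1,0,0>
#1 <2,0,0>
P:1↔0 J1 <2,1,0>
#2 <3,1,0>
C:0↔2 J2 <3,1,1>
#3 <4,1,1>
#4 <5,1,1>
R:2↔3 J1 <5,2,1>
PS:4↔3 J2 <5,2,2>
#5 <6,2,2>
C:5↔3 J2 <6,2,3>
#6 <7,2,3>
R:3↔6 J1 <7,3,3>
PS:2↔6 J2 <7,3,4>
#7 <8,3,4>
C:1↔7 J2 <8,3,5>
P:7↔3 J1 <8,4,5>
C:7↔4 J2 <8,4,6>
PS:1↔6 J2 <8,4,7>
3×7 − 2×4 − 1×7 = 6

M = 6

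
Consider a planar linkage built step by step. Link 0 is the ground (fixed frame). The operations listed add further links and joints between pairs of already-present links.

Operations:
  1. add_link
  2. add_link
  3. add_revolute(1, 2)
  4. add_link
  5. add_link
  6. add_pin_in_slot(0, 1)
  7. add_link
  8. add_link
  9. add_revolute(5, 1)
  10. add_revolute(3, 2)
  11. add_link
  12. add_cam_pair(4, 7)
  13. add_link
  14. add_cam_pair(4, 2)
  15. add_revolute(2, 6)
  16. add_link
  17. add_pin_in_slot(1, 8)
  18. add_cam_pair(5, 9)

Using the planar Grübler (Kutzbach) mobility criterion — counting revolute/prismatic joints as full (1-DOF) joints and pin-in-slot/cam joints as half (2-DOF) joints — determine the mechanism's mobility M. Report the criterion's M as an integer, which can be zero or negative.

link 0 = ground. State L|J1|J2 = 1|0|0
+link1  2|0|0
+link2  3|0|0
R(1,2) f=1→J1  3|1|0
+link3  4|1|0
+link4  5|1|0
PS(0,1) f=2→J2  5|1|1
+link5  6|1|1
+link6  7|1|1
R(5,1) f=1→J1  7|2|1
R(3,2) f=1→J1  7|3|1
+link7  8|3|1
C(4,7) f=2→J2  8|3|2
+link8  9|3|2
C(4,2) f=2→J2  9|3|3
R(2,6) f=1→J1  9|4|3
+link9  10|4|3
PS(1,8) f=2→J2  10|4|4
C(5,9) f=2→J2  10|4|5
M = 3(10−1)−2·4−5 = 27−8−5 = 14

M = 14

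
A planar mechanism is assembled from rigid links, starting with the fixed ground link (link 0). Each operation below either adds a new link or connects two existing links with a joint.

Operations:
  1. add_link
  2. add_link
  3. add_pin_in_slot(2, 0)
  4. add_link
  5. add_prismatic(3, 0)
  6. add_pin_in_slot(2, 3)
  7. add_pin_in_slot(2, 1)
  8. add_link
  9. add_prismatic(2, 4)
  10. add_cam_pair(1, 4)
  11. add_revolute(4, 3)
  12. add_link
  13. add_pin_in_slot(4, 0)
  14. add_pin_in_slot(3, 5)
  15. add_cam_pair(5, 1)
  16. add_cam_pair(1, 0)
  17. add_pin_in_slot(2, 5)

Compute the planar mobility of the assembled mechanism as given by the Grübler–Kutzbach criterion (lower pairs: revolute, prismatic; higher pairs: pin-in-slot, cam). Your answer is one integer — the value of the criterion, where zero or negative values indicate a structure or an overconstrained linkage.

[1;0;0] (link 0 is ground)
L+ [2;0;0]
L+ [3;0;0]
PS(2,0)∈J2 [3;0;1]
L+ [4;0;1]
P(3,0)∈J1 [4;1;1]
PS(2,3)∈J2 [4;1;2]
PS(2,1)∈J2 [4;1;3]
L+ [5;1;3]
P(2,4)∈J1 [5;2;3]
C(1,4)∈J2 [5;2;4]
R(4,3)∈J1 [5;3;4]
L+ [6;3;4]
PS(4,0)∈J2 [6;3;5]
PS(3,5)∈J2 [6;3;6]
C(5,1)∈J2 [6;3;7]
C(1,0)∈J2 [6;3;8]
PS(2,5)∈J2 [6;3;9]
mobility = 15 − 6 − 9 = 0

M = 0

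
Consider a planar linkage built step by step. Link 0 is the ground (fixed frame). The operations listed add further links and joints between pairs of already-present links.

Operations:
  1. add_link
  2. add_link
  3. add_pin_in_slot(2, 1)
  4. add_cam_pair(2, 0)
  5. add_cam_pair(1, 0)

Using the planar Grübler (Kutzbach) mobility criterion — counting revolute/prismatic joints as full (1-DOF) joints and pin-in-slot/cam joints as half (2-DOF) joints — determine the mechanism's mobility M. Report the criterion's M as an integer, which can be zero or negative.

link 0 = ground. State L|J1|J2 = 1|0|0
+link1  2|0|0
+link2  3|0|0
PS(2,1) f=2→J2  3|0|1
C(2,0) f=2→J2  3|0|2
C(1,0) f=2→J2  3|0|3
M = 3(3−1)−2·0−3 = 6−0−3 = 3

M = 3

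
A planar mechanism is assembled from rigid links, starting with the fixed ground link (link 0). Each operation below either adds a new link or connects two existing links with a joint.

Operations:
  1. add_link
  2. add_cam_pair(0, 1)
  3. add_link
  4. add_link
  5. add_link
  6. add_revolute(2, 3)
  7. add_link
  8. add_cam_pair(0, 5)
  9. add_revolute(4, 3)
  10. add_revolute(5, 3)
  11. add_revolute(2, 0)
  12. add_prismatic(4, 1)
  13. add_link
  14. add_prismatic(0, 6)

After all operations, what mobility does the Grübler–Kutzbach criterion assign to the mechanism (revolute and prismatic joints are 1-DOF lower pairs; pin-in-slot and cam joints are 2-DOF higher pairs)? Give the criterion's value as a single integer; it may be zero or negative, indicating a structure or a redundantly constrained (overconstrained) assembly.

L=1 J1=0 J2=0
add link → L=2 J1=0 J2=0
C@0,1 dof=2 J2 → L=2 J1=0 J2=1
add link → L=3 J1=0 J2=1
add link → L=4 J1=0 J2=1
add link → L=5 J1=0 J2=1
R@2,3 dof=1 J1 → L=5 J1=1 J2=1
add link → L=6 J1=1 J2=1
C@0,5 dof=2 J2 → L=6 J1=1 J2=2
R@4,3 dof=1 J1 → L=6 J1=2 J2=2
R@5,3 dof=1 J1 → L=6 J1=3 J2=2
R@2,0 dof=1 J1 → L=6 J1=4 J2=2
P@4,1 dof=1 J1 → L=6 J1=5 J2=2
add link → L=7 J1=5 J2=2
P@0,6 dof=1 J1 → L=7 J1=6 J2=2
M=3(L−1)−2J1−J2=3·6−2·6−2=4

M = 4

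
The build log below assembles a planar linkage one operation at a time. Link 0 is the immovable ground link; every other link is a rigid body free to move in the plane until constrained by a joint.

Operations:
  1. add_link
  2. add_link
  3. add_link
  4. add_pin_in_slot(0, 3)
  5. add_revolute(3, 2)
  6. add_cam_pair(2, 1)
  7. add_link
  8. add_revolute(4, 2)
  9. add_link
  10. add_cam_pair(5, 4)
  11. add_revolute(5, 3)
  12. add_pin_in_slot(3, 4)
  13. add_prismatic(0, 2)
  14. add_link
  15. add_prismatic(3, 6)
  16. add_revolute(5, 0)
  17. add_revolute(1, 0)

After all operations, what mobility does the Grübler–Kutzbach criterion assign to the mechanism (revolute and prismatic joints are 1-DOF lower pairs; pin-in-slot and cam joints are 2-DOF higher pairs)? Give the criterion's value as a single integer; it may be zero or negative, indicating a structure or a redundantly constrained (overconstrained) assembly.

M = 0

(L,J1,J2)=(1,0,0); link0 fixed
link1: (2,0,0)
link2: (3,0,0)
link3: (4,0,0)
PS 0-3 [J2]: (4,0,1)
R 3-2 [J1]: (4,1,1)
C 2-1 [J2]: (4,1,2)
link4: (5,1,2)
R 4-2 [J1]: (5,2,2)
link5: (6,2,2)
C 5-4 [J2]: (6,2,3)
R 5-3 [J1]: (6,3,3)
PS 3-4 [J2]: (6,3,4)
P 0-2 [J1]: (6,4,4)
link6: (7,4,4)
P 3-6 [J1]: (7,5,4)
R 5-0 [J1]: (7,6,4)
R 1-0 [J1]: (7,7,4)
Grübler: 3·6 − 2·7 − 4 = 0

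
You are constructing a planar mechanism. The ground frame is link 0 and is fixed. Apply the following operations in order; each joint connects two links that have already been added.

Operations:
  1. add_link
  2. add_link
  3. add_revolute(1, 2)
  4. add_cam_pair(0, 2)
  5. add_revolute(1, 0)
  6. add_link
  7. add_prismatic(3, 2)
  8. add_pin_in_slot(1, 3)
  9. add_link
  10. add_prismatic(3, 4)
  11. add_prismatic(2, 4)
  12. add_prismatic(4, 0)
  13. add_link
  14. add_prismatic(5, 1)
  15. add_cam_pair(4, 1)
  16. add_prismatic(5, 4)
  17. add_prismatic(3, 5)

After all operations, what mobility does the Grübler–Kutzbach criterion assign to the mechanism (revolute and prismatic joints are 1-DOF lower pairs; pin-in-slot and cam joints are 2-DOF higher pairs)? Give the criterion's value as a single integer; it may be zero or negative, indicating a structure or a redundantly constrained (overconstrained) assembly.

[1;0;0] (link 0 is ground)
L+ [2;0;0]
L+ [3;0;0]
R(1,2)∈J1 [3;1;0]
C(0,2)∈J2 [3;1;1]
R(1,0)∈J1 [3;2;1]
L+ [4;2;1]
P(3,2)∈J1 [4;3;1]
PS(1,3)∈J2 [4;3;2]
L+ [5;3;2]
P(3,4)∈J1 [5;4;2]
P(2,4)∈J1 [5;5;2]
P(4,0)∈J1 [5;6;2]
L+ [6;6;2]
P(5,1)∈J1 [6;7;2]
C(4,1)∈J2 [6;7;3]
P(5,4)∈J1 [6;8;3]
P(3,5)∈J1 [6;9;3]
mobility = 15 − 18 − 3 = -6

M = -6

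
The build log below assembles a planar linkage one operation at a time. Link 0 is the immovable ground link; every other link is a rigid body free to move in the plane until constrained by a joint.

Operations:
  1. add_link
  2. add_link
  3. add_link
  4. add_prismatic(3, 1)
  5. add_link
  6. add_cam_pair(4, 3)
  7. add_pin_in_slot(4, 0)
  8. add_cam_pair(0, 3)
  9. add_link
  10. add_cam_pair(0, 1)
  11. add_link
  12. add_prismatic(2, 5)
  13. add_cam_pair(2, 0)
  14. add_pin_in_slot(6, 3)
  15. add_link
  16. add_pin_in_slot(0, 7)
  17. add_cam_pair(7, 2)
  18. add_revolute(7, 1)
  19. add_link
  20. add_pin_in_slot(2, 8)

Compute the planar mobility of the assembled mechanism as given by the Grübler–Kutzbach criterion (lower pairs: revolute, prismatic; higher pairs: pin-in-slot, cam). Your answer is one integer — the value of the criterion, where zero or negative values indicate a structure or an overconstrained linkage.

M = 9

ground; <1,0,0>
#1 <2,0,0>
#2 <3,0,0>
#3 <4,0,0>
P:3↔1 J1 <4,1,0>
#4 <5,1,0>
C:4↔3 J2 <5,1,1>
PS:4↔0 J2 <5,1,2>
C:0↔3 J2 <5,1,3>
#5 <6,1,3>
C:0↔1 J2 <6,1,4>
#6 <7,1,4>
P:2↔5 J1 <7,2,4>
C:2↔0 J2 <7,2,5>
PS:6↔3 J2 <7,2,6>
#7 <8,2,6>
PS:0↔7 J2 <8,2,7>
C:7↔2 J2 <8,2,8>
R:7↔1 J1 <8,3,8>
#8 <9,3,8>
PS:2↔8 J2 <9,3,9>
3×8 − 2×3 − 1×9 = 9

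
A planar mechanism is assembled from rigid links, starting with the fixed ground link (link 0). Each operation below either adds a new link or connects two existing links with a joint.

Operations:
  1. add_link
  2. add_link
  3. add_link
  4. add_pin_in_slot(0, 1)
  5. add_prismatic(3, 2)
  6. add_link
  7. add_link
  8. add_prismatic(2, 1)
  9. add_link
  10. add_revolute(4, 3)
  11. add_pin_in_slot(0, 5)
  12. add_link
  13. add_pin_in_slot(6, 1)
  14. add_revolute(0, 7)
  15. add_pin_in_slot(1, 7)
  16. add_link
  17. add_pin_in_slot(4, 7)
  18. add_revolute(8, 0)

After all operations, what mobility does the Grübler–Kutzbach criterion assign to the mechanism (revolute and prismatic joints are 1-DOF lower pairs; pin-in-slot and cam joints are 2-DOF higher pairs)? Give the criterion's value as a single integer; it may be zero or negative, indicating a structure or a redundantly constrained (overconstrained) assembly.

L=1 J1=0 J2=0
add link → L=2 J1=0 J2=0
add link → L=3 J1=0 J2=0
add link → L=4 J1=0 J2=0
PS@0,1 dof=2 J2 → L=4 J1=0 J2=1
P@3,2 dof=1 J1 → L=4 J1=1 J2=1
add link → L=5 J1=1 J2=1
add link → L=6 J1=1 J2=1
P@2,1 dof=1 J1 → L=6 J1=2 J2=1
add link → L=7 J1=2 J2=1
R@4,3 dof=1 J1 → L=7 J1=3 J2=1
PS@0,5 dof=2 J2 → L=7 J1=3 J2=2
add link → L=8 J1=3 J2=2
PS@6,1 dof=2 J2 → L=8 J1=3 J2=3
R@0,7 dof=1 J1 → L=8 J1=4 J2=3
PS@1,7 dof=2 J2 → L=8 J1=4 J2=4
add link → L=9 J1=4 J2=4
PS@4,7 dof=2 J2 → L=9 J1=4 J2=5
R@8,0 dof=1 J1 → L=9 J1=5 J2=5
M=3(L−1)−2J1−J2=3·8−2·5−5=9

M = 9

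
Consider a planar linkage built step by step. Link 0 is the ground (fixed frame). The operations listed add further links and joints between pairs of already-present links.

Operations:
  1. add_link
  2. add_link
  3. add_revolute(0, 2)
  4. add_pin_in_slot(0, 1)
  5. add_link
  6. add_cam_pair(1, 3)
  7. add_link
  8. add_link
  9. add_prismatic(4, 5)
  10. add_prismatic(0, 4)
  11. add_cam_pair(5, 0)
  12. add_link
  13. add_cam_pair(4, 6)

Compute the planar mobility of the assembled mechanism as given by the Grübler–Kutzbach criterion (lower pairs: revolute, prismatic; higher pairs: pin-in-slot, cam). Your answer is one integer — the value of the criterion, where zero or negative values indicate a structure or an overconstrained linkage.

M = 8

[1;0;0] (link 0 is ground)
L+ [2;0;0]
L+ [3;0;0]
R(0,2)∈J1 [3;1;0]
PS(0,1)∈J2 [3;1;1]
L+ [4;1;1]
C(1,3)∈J2 [4;1;2]
L+ [5;1;2]
L+ [6;1;2]
P(4,5)∈J1 [6;2;2]
P(0,4)∈J1 [6;3;2]
C(5,0)∈J2 [6;3;3]
L+ [7;3;3]
C(4,6)∈J2 [7;3;4]
mobility = 18 − 6 − 4 = 8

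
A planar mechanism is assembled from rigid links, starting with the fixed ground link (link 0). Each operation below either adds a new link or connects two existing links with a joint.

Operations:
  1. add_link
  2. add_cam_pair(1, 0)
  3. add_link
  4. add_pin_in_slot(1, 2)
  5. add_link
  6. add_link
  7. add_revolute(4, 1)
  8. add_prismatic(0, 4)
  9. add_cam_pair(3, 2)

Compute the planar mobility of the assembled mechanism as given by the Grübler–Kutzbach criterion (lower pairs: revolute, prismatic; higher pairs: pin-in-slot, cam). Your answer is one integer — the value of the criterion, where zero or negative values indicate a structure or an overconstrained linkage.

ground; <1,0,0>
#1 <2,0,0>
C:1↔0 J2 <2,0,1>
#2 <3,0,1>
PS:1↔2 J2 <3,0,2>
#3 <4,0,2>
#4 <5,0,2>
R:4↔1 J1 <5,1,2>
P:0↔4 J1 <5,2,2>
C:3↔2 J2 <5,2,3>
3×4 − 2×2 − 1×3 = 5

M = 5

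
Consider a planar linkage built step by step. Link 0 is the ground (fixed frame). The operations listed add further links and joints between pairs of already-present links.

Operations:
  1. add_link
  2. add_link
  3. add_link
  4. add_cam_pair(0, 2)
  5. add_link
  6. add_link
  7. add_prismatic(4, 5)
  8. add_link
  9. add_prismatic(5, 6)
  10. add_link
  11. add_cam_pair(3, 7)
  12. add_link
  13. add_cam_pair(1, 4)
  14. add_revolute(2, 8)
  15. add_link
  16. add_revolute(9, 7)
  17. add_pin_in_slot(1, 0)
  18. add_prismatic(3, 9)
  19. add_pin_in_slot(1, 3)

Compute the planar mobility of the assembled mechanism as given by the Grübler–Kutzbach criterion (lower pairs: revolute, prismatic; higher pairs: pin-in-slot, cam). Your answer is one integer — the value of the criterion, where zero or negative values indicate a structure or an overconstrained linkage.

L=1 J1=0 J2=0
add link → L=2 J1=0 J2=0
add link → L=3 J1=0 J2=0
add link → L=4 J1=0 J2=0
C@0,2 dof=2 J2 → L=4 J1=0 J2=1
add link → L=5 J1=0 J2=1
add link → L=6 J1=0 J2=1
P@4,5 dof=1 J1 → L=6 J1=1 J2=1
add link → L=7 J1=1 J2=1
P@5,6 dof=1 J1 → L=7 J1=2 J2=1
add link → L=8 J1=2 J2=1
C@3,7 dof=2 J2 → L=8 J1=2 J2=2
add link → L=9 J1=2 J2=2
C@1,4 dof=2 J2 → L=9 J1=2 J2=3
R@2,8 dof=1 J1 → L=9 J1=3 J2=3
add link → L=10 J1=3 J2=3
R@9,7 dof=1 J1 → L=10 J1=4 J2=3
PS@1,0 dof=2 J2 → L=10 J1=4 J2=4
P@3,9 dof=1 J1 → L=10 J1=5 J2=4
PS@1,3 dof=2 J2 → L=10 J1=5 J2=5
M=3(L−1)−2J1−J2=3·9−2·5−5=12

M = 12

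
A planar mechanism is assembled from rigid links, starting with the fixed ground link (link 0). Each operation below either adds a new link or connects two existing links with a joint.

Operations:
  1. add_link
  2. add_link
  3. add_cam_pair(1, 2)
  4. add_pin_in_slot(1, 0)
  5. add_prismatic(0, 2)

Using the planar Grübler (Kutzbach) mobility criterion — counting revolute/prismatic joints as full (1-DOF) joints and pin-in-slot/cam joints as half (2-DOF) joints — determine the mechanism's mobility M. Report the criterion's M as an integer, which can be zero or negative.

ground; <1,0,0>
#1 <2,0,0>
#2 <3,0,0>
C:1↔2 J2 <3,0,1>
PS:1↔0 J2 <3,0,2>
P:0↔2 J1 <3,1,2>
3×2 − 2×1 − 1×2 = 2

M = 2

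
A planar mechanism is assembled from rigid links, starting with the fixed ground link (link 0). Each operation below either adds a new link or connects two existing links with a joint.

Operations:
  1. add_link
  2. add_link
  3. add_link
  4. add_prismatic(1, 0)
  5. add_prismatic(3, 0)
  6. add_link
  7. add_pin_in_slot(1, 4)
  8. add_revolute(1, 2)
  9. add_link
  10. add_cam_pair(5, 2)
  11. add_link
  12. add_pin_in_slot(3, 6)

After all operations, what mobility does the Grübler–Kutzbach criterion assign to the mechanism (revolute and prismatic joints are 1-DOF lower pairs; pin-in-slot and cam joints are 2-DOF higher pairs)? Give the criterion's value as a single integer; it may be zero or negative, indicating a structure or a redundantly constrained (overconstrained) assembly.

M = 9

link 0 = ground. State L|J1|J2 = 1|0|0
+link1  2|0|0
+link2  3|0|0
+link3  4|0|0
P(1,0) f=1→J1  4|1|0
P(3,0) f=1→J1  4|2|0
+link4  5|2|0
PS(1,4) f=2→J2  5|2|1
R(1,2) f=1→J1  5|3|1
+link5  6|3|1
C(5,2) f=2→J2  6|3|2
+link6  7|3|2
PS(3,6) f=2→J2  7|3|3
M = 3(7−1)−2·3−3 = 18−6−3 = 9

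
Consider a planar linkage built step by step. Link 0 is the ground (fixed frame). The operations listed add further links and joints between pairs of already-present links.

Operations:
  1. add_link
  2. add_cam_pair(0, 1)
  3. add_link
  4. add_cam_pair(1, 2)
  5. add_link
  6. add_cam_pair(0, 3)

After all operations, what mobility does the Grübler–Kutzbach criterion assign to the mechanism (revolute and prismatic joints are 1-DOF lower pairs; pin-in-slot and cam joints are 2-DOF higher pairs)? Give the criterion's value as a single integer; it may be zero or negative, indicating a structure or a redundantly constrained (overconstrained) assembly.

M = 6

ground; <1,0,0>
#1 <2,0,0>
C:0↔1 J2 <2,0,1>
#2 <3,0,1>
C:1↔2 J2 <3,0,2>
#3 <4,0,2>
C:0↔3 J2 <4,0,3>
3×3 − 2×0 − 1×3 = 6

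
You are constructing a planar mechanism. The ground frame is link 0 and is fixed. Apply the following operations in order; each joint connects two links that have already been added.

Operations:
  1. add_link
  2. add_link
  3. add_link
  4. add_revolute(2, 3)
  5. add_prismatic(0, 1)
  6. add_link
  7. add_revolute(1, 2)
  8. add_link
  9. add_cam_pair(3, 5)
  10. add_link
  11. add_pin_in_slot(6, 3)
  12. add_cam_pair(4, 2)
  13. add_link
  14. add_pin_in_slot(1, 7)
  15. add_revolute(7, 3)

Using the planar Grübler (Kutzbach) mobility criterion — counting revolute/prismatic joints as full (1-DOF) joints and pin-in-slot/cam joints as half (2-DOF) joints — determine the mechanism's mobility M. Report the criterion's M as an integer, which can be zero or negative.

L=1 J1=0 J2=0
add link → L=2 J1=0 J2=0
add link → L=3 J1=0 J2=0
add link → L=4 J1=0 J2=0
R@2,3 dof=1 J1 → L=4 J1=1 J2=0
P@0,1 dof=1 J1 → L=4 J1=2 J2=0
add link → L=5 J1=2 J2=0
R@1,2 dof=1 J1 → L=5 J1=3 J2=0
add link → L=6 J1=3 J2=0
C@3,5 dof=2 J2 → L=6 J1=3 J2=1
add link → L=7 J1=3 J2=1
PS@6,3 dof=2 J2 → L=7 J1=3 J2=2
C@4,2 dof=2 J2 → L=7 J1=3 J2=3
add link → L=8 J1=3 J2=3
PS@1,7 dof=2 J2 → L=8 J1=3 J2=4
R@7,3 dof=1 J1 → L=8 J1=4 J2=4
M=3(L−1)−2J1−J2=3·7−2·4−4=9

M = 9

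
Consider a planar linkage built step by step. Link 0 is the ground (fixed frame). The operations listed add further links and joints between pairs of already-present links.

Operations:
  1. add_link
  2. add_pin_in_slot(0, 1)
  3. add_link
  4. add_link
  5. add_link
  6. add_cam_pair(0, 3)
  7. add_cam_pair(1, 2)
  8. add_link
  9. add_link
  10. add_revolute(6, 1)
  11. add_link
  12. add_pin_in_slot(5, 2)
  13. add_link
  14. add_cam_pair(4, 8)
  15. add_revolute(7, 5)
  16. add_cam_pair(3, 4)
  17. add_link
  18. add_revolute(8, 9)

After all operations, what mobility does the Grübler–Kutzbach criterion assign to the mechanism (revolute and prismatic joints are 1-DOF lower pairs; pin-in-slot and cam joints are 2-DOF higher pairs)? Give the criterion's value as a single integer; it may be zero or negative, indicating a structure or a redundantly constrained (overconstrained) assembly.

link 0 = ground. State L|J1|J2 = 1|0|0
+link1  2|0|0
PS(0,1) f=2→J2  2|0|1
+link2  3|0|1
+link3  4|0|1
+link4  5|0|1
C(0,3) f=2→J2  5|0|2
C(1,2) f=2→J2  5|0|3
+link5  6|0|3
+link6  7|0|3
R(6,1) f=1→J1  7|1|3
+link7  8|1|3
PS(5,2) f=2→J2  8|1|4
+link8  9|1|4
C(4,8) f=2→J2  9|1|5
R(7,5) f=1→J1  9|2|5
C(3,4) f=2→J2  9|2|6
+link9  10|2|6
R(8,9) f=1→J1  10|3|6
M = 3(10−1)−2·3−6 = 27−6−6 = 15

M = 15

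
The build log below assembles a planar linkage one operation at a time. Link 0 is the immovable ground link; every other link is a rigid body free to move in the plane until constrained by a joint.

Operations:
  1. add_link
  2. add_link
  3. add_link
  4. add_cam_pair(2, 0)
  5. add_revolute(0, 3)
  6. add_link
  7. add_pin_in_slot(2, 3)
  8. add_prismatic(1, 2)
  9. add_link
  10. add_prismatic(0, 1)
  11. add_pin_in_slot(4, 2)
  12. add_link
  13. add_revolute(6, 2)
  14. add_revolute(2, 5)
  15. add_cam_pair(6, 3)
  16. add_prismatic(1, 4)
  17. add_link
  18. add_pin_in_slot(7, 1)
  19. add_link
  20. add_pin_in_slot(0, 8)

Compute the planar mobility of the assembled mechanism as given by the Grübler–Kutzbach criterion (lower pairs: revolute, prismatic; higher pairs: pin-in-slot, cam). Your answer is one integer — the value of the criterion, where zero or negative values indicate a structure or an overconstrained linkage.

M = 6

link 0 = ground. State L|J1|J2 = 1|0|0
+link1  2|0|0
+link2  3|0|0
+link3  4|0|0
C(2,0) f=2→J2  4|0|1
R(0,3) f=1→J1  4|1|1
+link4  5|1|1
PS(2,3) f=2→J2  5|1|2
P(1,2) f=1→J1  5|2|2
+link5  6|2|2
P(0,1) f=1→J1  6|3|2
PS(4,2) f=2→J2  6|3|3
+link6  7|3|3
R(6,2) f=1→J1  7|4|3
R(2,5) f=1→J1  7|5|3
C(6,3) f=2→J2  7|5|4
P(1,4) f=1→J1  7|6|4
+link7  8|6|4
PS(7,1) f=2→J2  8|6|5
+link8  9|6|5
PS(0,8) f=2→J2  9|6|6
M = 3(9−1)−2·6−6 = 24−12−6 = 6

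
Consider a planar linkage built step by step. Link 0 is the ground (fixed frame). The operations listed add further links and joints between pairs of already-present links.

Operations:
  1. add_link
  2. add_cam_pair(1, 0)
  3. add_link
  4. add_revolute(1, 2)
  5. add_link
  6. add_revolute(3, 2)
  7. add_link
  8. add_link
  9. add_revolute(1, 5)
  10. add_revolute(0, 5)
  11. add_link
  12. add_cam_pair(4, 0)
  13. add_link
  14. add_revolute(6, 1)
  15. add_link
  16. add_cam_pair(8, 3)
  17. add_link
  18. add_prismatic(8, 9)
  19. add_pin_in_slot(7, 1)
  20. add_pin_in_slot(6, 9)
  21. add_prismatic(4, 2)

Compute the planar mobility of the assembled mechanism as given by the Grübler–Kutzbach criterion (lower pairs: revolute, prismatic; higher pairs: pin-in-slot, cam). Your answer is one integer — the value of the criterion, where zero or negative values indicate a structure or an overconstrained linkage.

M = 8

link 0 = ground. State L|J1|J2 = 1|0|0
+link1  2|0|0
C(1,0) f=2→J2  2|0|1
+link2  3|0|1
R(1,2) f=1→J1  3|1|1
+link3  4|1|1
R(3,2) f=1→J1  4|2|1
+link4  5|2|1
+link5  6|2|1
R(1,5) f=1→J1  6|3|1
R(0,5) f=1→J1  6|4|1
+link6  7|4|1
C(4,0) f=2→J2  7|4|2
+link7  8|4|2
R(6,1) f=1→J1  8|5|2
+link8  9|5|2
C(8,3) f=2→J2  9|5|3
+link9  10|5|3
P(8,9) f=1→J1  10|6|3
PS(7,1) f=2→J2  10|6|4
PS(6,9) f=2→J2  10|6|5
P(4,2) f=1→J1  10|7|5
M = 3(10−1)−2·7−5 = 27−14−5 = 8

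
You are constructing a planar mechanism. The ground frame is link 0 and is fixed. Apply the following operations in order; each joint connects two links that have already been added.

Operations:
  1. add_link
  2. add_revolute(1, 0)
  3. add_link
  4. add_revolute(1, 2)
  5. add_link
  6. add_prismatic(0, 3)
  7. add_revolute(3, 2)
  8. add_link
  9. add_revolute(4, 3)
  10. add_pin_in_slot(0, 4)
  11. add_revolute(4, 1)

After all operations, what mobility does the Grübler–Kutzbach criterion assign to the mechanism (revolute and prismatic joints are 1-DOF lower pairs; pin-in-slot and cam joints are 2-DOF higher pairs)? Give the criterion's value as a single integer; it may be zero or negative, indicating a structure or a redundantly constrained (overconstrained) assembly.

M = -1

[1;0;0] (link 0 is ground)
L+ [2;0;0]
R(1,0)∈J1 [2;1;0]
L+ [3;1;0]
R(1,2)∈J1 [3;2;0]
L+ [4;2;0]
P(0,3)∈J1 [4;3;0]
R(3,2)∈J1 [4;4;0]
L+ [5;4;0]
R(4,3)∈J1 [5;5;0]
PS(0,4)∈J2 [5;5;1]
R(4,1)∈J1 [5;6;1]
mobility = 12 − 12 − 1 = -1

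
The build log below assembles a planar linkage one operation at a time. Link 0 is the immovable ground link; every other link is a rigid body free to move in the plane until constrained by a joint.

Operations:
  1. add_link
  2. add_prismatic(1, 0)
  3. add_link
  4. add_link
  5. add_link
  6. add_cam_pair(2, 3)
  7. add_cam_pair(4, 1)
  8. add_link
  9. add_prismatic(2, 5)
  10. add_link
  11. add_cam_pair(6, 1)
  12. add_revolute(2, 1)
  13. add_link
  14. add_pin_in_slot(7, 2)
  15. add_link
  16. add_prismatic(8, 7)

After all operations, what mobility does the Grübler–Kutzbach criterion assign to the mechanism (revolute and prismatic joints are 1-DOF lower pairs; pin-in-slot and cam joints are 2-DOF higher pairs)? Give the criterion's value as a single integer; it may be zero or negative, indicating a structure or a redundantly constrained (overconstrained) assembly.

M = 12

[1;0;0] (link 0 is ground)
L+ [2;0;0]
P(1,0)∈J1 [2;1;0]
L+ [3;1;0]
L+ [4;1;0]
L+ [5;1;0]
C(2,3)∈J2 [5;1;1]
C(4,1)∈J2 [5;1;2]
L+ [6;1;2]
P(2,5)∈J1 [6;2;2]
L+ [7;2;2]
C(6,1)∈J2 [7;2;3]
R(2,1)∈J1 [7;3;3]
L+ [8;3;3]
PS(7,2)∈J2 [8;3;4]
L+ [9;3;4]
P(8,7)∈J1 [9;4;4]
mobility = 24 − 8 − 4 = 12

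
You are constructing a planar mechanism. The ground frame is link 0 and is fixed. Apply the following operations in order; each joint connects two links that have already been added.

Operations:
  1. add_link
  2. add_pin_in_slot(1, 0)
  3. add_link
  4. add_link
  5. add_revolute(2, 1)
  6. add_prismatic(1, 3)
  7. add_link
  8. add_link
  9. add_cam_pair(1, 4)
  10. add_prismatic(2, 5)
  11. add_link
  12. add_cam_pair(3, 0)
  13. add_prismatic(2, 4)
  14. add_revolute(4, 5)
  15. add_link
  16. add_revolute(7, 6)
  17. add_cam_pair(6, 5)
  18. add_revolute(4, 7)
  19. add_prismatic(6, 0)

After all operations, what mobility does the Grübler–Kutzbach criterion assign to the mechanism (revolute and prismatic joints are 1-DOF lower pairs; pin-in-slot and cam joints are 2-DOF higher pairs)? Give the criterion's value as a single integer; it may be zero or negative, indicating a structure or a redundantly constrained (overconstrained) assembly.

M = 1

ground; <1,0,0>
#1 <2,0,0>
PS:1↔0 J2 <2,0,1>
#2 <3,0,1>
#3 <4,0,1>
R:2↔1 J1 <4,1,1>
P:1↔3 J1 <4,2,1>
#4 <5,2,1>
#5 <6,2,1>
C:1↔4 J2 <6,2,2>
P:2↔5 J1 <6,3,2>
#6 <7,3,2>
C:3↔0 J2 <7,3,3>
P:2↔4 J1 <7,4,3>
R:4↔5 J1 <7,5,3>
#7 <8,5,3>
R:7↔6 J1 <8,6,3>
C:6↔5 J2 <8,6,4>
R:4↔7 J1 <8,7,4>
P:6↔0 J1 <8,8,4>
3×7 − 2×8 − 1×4 = 1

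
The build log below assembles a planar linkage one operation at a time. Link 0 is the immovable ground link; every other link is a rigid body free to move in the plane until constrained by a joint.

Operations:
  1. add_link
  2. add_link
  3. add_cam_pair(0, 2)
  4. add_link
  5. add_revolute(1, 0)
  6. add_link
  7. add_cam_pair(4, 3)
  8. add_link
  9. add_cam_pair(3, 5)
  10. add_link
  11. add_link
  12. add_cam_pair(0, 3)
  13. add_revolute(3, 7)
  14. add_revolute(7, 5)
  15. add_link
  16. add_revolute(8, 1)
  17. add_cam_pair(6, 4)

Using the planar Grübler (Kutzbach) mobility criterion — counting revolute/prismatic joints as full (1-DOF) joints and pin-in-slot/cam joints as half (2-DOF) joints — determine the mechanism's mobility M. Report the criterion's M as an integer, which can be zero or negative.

M = 11

link 0 = ground. State L|J1|J2 = 1|0|0
+link1  2|0|0
+link2  3|0|0
C(0,2) f=2→J2  3|0|1
+link3  4|0|1
R(1,0) f=1→J1  4|1|1
+link4  5|1|1
C(4,3) f=2→J2  5|1|2
+link5  6|1|2
C(3,5) f=2→J2  6|1|3
+link6  7|1|3
+link7  8|1|3
C(0,3) f=2→J2  8|1|4
R(3,7) f=1→J1  8|2|4
R(7,5) f=1→J1  8|3|4
+link8  9|3|4
R(8,1) f=1→J1  9|4|4
C(6,4) f=2→J2  9|4|5
M = 3(9−1)−2·4−5 = 24−8−5 = 11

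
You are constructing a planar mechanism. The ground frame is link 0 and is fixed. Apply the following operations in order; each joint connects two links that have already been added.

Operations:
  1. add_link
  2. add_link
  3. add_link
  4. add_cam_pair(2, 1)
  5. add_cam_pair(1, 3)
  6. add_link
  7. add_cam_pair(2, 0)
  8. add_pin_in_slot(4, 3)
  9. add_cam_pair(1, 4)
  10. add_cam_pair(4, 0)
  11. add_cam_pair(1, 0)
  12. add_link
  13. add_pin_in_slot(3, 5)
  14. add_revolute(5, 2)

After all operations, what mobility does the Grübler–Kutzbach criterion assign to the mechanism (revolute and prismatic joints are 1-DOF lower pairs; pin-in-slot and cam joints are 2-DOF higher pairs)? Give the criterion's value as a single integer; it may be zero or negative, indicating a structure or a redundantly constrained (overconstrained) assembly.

[1;0;0] (link 0 is ground)
L+ [2;0;0]
L+ [3;0;0]
L+ [4;0;0]
C(2,1)∈J2 [4;0;1]
C(1,3)∈J2 [4;0;2]
L+ [5;0;2]
C(2,0)∈J2 [5;0;3]
PS(4,3)∈J2 [5;0;4]
C(1,4)∈J2 [5;0;5]
C(4,0)∈J2 [5;0;6]
C(1,0)∈J2 [5;0;7]
L+ [6;0;7]
PS(3,5)∈J2 [6;0;8]
R(5,2)∈J1 [6;1;8]
mobility = 15 − 2 − 8 = 5

M = 5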